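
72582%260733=72582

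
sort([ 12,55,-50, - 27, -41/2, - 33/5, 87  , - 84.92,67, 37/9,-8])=[  -  84.92, - 50, -27 , - 41/2,  -  8,  -  33/5,37/9,12,55, 67,87 ]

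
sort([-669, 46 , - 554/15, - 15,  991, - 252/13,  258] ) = [  -  669,-554/15,  -  252/13, - 15, 46,258  ,  991]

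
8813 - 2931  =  5882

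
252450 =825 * 306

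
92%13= 1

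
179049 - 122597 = 56452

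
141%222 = 141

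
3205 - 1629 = 1576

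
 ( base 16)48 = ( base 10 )72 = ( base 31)2A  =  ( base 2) 1001000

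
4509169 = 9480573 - 4971404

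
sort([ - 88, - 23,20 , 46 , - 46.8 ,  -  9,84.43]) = [ - 88, - 46.8, - 23 , - 9,20,46, 84.43] 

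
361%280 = 81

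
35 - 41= -6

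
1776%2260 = 1776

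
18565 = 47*395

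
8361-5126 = 3235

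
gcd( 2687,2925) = 1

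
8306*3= 24918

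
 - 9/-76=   9/76 = 0.12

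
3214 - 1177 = 2037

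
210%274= 210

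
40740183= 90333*451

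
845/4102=845/4102 = 0.21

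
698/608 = 1 + 45/304 = 1.15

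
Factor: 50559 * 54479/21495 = 918134587/7165 = 5^(-1 )*19^1*157^1*347^1*887^1*1433^(  -  1)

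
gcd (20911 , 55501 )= 1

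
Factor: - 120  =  -2^3*3^1 * 5^1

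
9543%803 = 710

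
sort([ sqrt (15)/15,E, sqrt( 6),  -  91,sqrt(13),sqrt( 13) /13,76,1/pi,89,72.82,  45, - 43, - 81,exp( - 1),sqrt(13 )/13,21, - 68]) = [ - 91, - 81, - 68, - 43,sqrt( 15)/15,  sqrt( 13 ) /13,sqrt( 13)/13,1/pi,exp(- 1), sqrt(6),E,sqrt(13),  21,45, 72.82,76,  89]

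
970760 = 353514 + 617246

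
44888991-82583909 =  - 37694918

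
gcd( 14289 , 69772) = 1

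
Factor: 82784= 2^5*13^1*199^1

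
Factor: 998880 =2^5*3^1*5^1 * 2081^1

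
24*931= 22344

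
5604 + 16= 5620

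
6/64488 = 1/10748 = 0.00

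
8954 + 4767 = 13721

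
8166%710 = 356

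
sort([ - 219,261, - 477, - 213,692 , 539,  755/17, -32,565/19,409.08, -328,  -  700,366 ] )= [-700, - 477,  -  328, -219, - 213, - 32,565/19,755/17, 261, 366, 409.08 , 539,692]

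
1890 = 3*630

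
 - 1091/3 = -1091/3 = - 363.67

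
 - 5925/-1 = 5925  +  0/1 = 5925.00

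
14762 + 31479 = 46241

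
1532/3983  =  1532/3983 = 0.38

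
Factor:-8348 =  - 2^2*  2087^1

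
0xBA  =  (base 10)186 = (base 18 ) a6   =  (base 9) 226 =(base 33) 5L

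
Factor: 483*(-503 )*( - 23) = 5587827 = 3^1*7^1*23^2*503^1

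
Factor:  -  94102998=  -  2^1*3^1*11^1*97^1*14699^1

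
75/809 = 75/809 = 0.09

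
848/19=44 + 12/19 = 44.63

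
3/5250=1/1750  =  0.00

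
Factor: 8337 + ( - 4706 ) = 3631 = 3631^1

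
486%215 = 56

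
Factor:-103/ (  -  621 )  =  3^ (  -  3 ) * 23^(  -  1) * 103^1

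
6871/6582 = 6871/6582 = 1.04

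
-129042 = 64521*(-2)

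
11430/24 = 476 + 1/4 = 476.25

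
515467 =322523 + 192944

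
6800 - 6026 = 774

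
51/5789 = 51/5789 = 0.01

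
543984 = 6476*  84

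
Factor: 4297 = 4297^1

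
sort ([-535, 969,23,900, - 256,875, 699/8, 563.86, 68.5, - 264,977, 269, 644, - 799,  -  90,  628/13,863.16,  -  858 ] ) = [-858 , - 799, - 535, - 264, - 256, - 90, 23 , 628/13, 68.5,699/8 , 269,563.86,644, 863.16,875, 900,969  ,  977]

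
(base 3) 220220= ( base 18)216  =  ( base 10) 672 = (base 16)2A0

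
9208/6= 4604/3=1534.67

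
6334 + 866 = 7200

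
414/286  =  1+64/143 =1.45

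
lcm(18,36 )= 36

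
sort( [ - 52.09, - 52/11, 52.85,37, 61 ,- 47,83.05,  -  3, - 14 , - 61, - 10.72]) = [ - 61, - 52.09,- 47, - 14, - 10.72, - 52/11 , - 3 , 37, 52.85, 61, 83.05 ]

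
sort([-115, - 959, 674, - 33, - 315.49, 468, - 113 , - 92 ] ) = [ - 959,- 315.49 , - 115,-113,-92, - 33,468  ,  674]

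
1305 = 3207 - 1902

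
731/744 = 731/744 = 0.98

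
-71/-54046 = 71/54046=0.00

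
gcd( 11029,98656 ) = 1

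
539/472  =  539/472=1.14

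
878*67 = 58826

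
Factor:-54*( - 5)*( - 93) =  - 2^1*3^4*5^1*31^1 = - 25110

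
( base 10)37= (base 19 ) 1i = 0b100101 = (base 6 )101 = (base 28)19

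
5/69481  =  5/69481=0.00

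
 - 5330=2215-7545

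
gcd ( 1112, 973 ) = 139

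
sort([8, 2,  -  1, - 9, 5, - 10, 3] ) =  [ - 10, - 9,- 1,  2, 3, 5, 8]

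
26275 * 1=26275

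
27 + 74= 101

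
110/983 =110/983 = 0.11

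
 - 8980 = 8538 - 17518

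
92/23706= 46/11853 = 0.00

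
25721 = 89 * 289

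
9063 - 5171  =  3892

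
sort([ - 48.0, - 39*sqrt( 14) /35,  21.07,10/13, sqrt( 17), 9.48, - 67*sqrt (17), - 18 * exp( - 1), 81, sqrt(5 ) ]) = [ - 67*sqrt( 17) , - 48.0, - 18*exp( - 1), - 39*sqrt(14)/35, 10/13,sqrt (5 ), sqrt(17), 9.48 , 21.07, 81]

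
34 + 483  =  517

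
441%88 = 1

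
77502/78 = 12917/13=993.62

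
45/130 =9/26 = 0.35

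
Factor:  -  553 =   -  7^1*79^1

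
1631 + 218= 1849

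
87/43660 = 87/43660 = 0.00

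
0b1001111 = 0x4F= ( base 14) 59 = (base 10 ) 79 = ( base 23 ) 3a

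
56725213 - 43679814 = 13045399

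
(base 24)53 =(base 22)5d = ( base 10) 123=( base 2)1111011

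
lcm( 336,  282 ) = 15792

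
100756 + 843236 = 943992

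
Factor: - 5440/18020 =  -  2^4 * 53^( - 1 ) = -16/53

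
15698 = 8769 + 6929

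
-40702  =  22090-62792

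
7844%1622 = 1356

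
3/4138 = 3/4138 = 0.00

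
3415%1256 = 903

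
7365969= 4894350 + 2471619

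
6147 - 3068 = 3079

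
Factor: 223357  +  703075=926432 = 2^5*13^1*17^1*131^1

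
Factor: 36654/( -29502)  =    -  3^(-1)*11^(-1 )*41^1 = - 41/33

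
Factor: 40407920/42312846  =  2^3* 3^( - 1)*5^1*7^1*59^1*1223^1*7052141^ (-1) = 20203960/21156423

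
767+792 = 1559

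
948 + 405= 1353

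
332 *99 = 32868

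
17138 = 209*82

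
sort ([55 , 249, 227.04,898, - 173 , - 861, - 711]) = [ - 861,  -  711, - 173, 55,227.04 , 249,898]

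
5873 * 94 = 552062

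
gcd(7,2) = 1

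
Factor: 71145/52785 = 23^ ( - 1)*31^1 = 31/23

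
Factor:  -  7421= - 41^1 * 181^1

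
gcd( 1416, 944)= 472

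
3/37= 3/37 = 0.08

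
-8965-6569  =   - 15534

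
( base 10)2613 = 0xa35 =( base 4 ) 220311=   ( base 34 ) 28t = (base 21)5j9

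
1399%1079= 320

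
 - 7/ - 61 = 7/61 = 0.11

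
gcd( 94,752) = 94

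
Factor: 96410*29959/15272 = 2^(  -  2 )*5^1*23^( - 1)*31^1*83^( - 1)*311^1*29959^1  =  1444173595/7636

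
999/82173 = 333/27391 = 0.01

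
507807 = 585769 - 77962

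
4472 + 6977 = 11449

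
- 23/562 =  - 23/562  =  - 0.04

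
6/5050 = 3/2525 = 0.00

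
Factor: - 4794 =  - 2^1*3^1 * 17^1 * 47^1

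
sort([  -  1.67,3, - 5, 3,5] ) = [-5, - 1.67,  3,3,  5 ]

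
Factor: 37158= 2^1*3^1 *11^1 * 563^1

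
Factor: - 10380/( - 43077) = 2^2*5^1*83^ ( - 1) = 20/83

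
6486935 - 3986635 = 2500300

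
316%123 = 70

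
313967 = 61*5147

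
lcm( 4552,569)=4552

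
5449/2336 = 5449/2336 = 2.33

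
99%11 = 0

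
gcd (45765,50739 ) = 3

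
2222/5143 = 2222/5143 =0.43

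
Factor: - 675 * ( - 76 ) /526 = 2^1*3^3*5^2*19^1*263^(-1) = 25650/263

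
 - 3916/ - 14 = 279 + 5/7 = 279.71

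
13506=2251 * 6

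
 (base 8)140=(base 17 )5b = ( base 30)36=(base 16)60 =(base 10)96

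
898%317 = 264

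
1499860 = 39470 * 38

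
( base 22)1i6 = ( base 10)886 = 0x376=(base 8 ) 1566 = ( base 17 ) 312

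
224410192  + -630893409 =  - 406483217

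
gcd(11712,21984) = 96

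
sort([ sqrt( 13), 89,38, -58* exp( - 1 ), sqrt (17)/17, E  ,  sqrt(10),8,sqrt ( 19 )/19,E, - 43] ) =[ - 43, - 58* exp( - 1),sqrt( 19)/19,sqrt( 17 )/17, E, E, sqrt(10), sqrt(13),  8, 38, 89 ]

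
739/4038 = 739/4038  =  0.18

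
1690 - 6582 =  - 4892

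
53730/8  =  6716+1/4 = 6716.25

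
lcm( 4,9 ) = 36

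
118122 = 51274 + 66848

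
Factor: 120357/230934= 40119/76978 = 2^( - 1)*3^1*11^( - 1)*43^1*311^1*3499^( - 1)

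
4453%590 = 323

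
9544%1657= 1259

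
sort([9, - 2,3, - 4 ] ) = [ - 4,-2, 3, 9 ]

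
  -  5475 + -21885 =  - 27360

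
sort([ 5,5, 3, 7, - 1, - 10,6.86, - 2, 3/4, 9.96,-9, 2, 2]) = [ - 10, - 9, - 2, - 1, 3/4 , 2, 2, 3,  5, 5,6.86,  7, 9.96 ]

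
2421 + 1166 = 3587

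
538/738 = 269/369 =0.73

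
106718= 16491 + 90227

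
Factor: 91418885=5^1*347^1*52691^1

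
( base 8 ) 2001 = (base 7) 2663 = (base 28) 18h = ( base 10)1025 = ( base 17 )395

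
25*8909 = 222725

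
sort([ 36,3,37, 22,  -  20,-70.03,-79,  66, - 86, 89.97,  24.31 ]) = [-86,- 79 , - 70.03,-20,3, 22,24.31,36,37,66,89.97] 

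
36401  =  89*409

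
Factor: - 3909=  - 3^1*1303^1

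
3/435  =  1/145 = 0.01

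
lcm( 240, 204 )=4080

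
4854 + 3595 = 8449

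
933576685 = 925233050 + 8343635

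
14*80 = 1120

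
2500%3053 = 2500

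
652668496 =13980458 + 638688038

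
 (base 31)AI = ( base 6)1304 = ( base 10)328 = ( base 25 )D3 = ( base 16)148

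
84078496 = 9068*9272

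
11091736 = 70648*157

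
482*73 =35186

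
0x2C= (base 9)48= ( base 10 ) 44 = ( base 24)1k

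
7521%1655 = 901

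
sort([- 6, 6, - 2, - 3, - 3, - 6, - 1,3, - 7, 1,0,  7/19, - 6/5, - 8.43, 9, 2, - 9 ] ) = [- 9, - 8.43,  -  7, - 6, - 6, - 3, - 3, - 2,-6/5, - 1,0, 7/19, 1, 2,3, 6, 9 ] 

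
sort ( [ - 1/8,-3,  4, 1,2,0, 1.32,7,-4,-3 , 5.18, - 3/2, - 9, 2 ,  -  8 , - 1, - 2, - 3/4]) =[-9,-8,-4,- 3,-3,-2,  -  3/2, - 1,- 3/4, - 1/8, 0,  1,1.32, 2 , 2,  4,5.18 , 7]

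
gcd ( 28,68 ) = 4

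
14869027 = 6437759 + 8431268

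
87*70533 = 6136371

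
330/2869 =330/2869 = 0.12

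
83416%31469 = 20478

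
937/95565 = 937/95565 = 0.01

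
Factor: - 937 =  - 937^1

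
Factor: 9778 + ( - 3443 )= 6335 = 5^1*7^1*181^1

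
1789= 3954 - 2165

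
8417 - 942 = 7475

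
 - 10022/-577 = 17+213/577=17.37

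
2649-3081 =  - 432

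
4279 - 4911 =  - 632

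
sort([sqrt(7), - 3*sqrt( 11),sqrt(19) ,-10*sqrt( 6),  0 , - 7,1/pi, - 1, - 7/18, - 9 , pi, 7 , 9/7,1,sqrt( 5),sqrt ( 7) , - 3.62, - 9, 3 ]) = [ - 10*sqrt( 6), - 3*  sqrt(11 ),-9, - 9, - 7, - 3.62, - 1, - 7/18,0, 1/pi,1,9/7,sqrt(5) , sqrt(7 ),sqrt(7),3, pi,  sqrt(19 ), 7]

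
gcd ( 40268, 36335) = 1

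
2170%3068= 2170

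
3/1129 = 3/1129 = 0.00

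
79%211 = 79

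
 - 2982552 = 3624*(-823 ) 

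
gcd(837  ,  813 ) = 3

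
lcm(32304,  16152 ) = 32304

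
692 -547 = 145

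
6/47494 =3/23747 = 0.00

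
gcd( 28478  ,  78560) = 982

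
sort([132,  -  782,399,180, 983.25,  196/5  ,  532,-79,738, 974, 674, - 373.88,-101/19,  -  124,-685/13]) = [-782, - 373.88, - 124,  -  79, - 685/13, - 101/19, 196/5,132,  180, 399,  532,674, 738,974 , 983.25] 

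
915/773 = 915/773 = 1.18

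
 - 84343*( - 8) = 674744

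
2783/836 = 3 + 25/76= 3.33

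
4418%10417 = 4418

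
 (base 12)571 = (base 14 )417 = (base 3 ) 1002211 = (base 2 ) 1100100101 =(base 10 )805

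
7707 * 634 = 4886238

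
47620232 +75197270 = 122817502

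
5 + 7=12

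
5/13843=5/13843=0.00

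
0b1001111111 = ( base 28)mn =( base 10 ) 639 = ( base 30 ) L9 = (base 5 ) 10024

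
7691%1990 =1721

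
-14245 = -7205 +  - 7040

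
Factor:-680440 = -2^3*5^1*17011^1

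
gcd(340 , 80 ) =20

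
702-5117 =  - 4415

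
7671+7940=15611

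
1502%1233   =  269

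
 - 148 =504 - 652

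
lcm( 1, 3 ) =3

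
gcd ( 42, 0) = 42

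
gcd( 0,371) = 371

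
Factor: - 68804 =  - 2^2*103^1*167^1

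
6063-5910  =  153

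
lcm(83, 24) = 1992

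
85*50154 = 4263090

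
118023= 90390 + 27633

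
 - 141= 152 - 293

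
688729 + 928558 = 1617287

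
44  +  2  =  46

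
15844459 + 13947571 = 29792030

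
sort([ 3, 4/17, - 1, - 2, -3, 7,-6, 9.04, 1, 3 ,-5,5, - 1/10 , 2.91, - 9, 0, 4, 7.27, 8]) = [ - 9 ,  -  6,-5, - 3, - 2, - 1,-1/10, 0 , 4/17,1, 2.91,3, 3, 4, 5,7, 7.27,8, 9.04 ]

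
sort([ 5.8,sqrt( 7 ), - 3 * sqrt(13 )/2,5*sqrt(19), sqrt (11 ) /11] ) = [ - 3*sqrt(13 )/2, sqrt( 11)/11, sqrt(7 ), 5.8, 5* sqrt(  19 )]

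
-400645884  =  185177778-585823662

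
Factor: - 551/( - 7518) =2^( - 1)*3^( - 1) * 7^( - 1)*19^1*29^1*179^( - 1)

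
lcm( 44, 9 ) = 396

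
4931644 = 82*60142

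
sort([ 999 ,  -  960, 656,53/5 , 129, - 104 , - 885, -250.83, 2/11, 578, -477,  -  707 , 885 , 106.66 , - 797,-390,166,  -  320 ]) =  [-960,- 885,  -  797, - 707 , - 477, - 390,- 320, - 250.83,-104, 2/11,53/5 , 106.66 , 129 , 166,578, 656,885, 999 ]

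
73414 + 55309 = 128723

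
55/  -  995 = -11/199 = -  0.06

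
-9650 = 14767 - 24417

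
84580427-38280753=46299674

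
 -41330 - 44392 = - 85722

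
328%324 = 4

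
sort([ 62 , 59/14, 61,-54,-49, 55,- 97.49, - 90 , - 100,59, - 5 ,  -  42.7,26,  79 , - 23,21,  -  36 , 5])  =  [ - 100,  -  97.49, - 90, - 54,  -  49, - 42.7, - 36,-23, - 5, 59/14,5,21,26,55,59,  61,62, 79]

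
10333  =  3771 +6562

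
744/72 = 10+1/3 = 10.33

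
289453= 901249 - 611796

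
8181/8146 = 8181/8146 = 1.00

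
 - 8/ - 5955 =8/5955 =0.00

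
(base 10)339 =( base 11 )289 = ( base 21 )g3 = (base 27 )cf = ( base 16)153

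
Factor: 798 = 2^1*3^1*7^1*19^1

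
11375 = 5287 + 6088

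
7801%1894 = 225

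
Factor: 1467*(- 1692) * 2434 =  - 6041587176 = - 2^3*3^4*47^1*163^1*1217^1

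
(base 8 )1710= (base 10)968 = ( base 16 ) 3C8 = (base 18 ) 2HE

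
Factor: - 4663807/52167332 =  -2^( - 2) * 7^(  -  1 )*157^ ( - 1 )*11867^( - 1)*4663807^1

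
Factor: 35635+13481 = 2^2*3^1  *4093^1 = 49116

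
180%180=0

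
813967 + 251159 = 1065126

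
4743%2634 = 2109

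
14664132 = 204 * 71883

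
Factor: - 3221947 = -43^1 * 74929^1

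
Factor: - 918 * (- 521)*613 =2^1 * 3^3*17^1*521^1*613^1=293184414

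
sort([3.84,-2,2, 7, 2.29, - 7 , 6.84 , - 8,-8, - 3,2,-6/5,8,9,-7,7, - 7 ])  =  [-8,-8, -7 ,-7, - 7, - 3, - 2,-6/5,2, 2,2.29 , 3.84,6.84,7,7, 8,9 ]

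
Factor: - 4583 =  - 4583^1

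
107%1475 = 107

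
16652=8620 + 8032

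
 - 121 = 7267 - 7388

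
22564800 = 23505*960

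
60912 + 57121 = 118033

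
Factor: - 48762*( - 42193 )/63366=3^3*7^1* 43^1*59^(  -  1) * 179^( - 1 )*42193^1 = 342902511/10561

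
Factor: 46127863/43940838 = 2^(-1)*3^( - 1)*37^1* 43^1*79^1*367^1*7323473^( - 1)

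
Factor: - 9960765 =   -  3^1*5^1*31^2*691^1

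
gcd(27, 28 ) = 1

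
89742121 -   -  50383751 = 140125872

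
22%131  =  22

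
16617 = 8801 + 7816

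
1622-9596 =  - 7974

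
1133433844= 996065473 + 137368371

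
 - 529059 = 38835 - 567894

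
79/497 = 79/497 = 0.16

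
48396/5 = 9679 + 1/5= 9679.20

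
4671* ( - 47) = -219537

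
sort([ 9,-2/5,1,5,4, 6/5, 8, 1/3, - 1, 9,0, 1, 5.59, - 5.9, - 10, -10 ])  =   [-10, - 10,-5.9, - 1,-2/5,0, 1/3, 1,  1, 6/5, 4, 5,5.59,8, 9,9 ]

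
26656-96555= -69899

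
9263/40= 9263/40 = 231.57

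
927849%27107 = 6211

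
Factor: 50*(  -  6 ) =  - 300 = -  2^2*3^1 * 5^2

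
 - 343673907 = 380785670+  -  724459577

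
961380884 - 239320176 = 722060708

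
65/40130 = 13/8026 = 0.00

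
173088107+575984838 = 749072945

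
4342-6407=- 2065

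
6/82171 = 6/82171 = 0.00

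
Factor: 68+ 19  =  87 = 3^1*29^1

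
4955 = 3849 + 1106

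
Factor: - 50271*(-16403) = 824595213= 3^1  *13^1*47^1*349^1 * 1289^1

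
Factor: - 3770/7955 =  - 754/1591= - 2^1*13^1*29^1*37^( - 1 )*43^( -1 )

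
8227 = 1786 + 6441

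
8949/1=8949=8949.00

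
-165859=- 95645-70214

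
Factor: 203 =7^1*29^1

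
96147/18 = 5341 + 1/2  =  5341.50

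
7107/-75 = -95+6/25 = -94.76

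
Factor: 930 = 2^1 * 3^1*5^1*31^1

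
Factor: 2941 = 17^1 * 173^1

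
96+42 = 138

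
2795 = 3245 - 450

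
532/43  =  12+ 16/43 = 12.37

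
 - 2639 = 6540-9179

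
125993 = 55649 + 70344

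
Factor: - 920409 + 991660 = 43^1 * 1657^1 = 71251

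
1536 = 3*512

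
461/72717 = 461/72717=0.01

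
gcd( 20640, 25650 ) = 30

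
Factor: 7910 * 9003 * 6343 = 451708689390 = 2^1*3^1*5^1*7^1 * 113^1 *3001^1*6343^1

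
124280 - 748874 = -624594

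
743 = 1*743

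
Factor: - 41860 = -2^2*5^1*7^1*13^1*23^1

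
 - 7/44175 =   -  7/44175= -0.00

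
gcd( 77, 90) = 1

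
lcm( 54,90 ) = 270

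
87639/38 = 2306 + 11/38  =  2306.29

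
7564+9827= 17391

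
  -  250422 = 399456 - 649878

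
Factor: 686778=2^1*3^1 * 29^1*3947^1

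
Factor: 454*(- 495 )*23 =-5168790= -2^1*3^2*5^1*11^1*23^1*227^1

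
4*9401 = 37604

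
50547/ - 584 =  - 87 + 261/584 = -  86.55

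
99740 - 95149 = 4591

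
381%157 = 67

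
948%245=213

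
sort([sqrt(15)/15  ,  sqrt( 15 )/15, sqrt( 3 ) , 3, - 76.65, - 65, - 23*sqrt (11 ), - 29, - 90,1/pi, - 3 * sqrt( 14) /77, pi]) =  [  -  90, - 76.65, - 23*sqrt( 11 ),-65, - 29, - 3 * sqrt( 14)/77, sqrt( 15) /15,sqrt(15)/15, 1/pi,sqrt( 3 ), 3,pi ]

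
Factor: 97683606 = 2^1*3^2 * 503^1* 10789^1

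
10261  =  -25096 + 35357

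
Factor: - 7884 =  - 2^2 * 3^3*73^1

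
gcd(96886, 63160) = 2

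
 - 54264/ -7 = 7752 + 0/1 = 7752.00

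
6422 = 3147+3275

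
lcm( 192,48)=192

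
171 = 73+98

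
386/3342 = 193/1671 = 0.12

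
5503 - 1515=3988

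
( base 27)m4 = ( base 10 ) 598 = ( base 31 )j9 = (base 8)1126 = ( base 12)41a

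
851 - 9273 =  - 8422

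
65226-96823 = - 31597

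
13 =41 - 28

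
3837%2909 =928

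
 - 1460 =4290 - 5750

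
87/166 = 87/166 =0.52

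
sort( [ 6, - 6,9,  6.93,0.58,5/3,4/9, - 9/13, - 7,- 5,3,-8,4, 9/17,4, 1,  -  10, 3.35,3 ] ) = [ - 10, - 8,-7,-6, - 5,-9/13, 4/9,  9/17 , 0.58,1,5/3,3,3,3.35, 4, 4,6,6.93,  9]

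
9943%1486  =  1027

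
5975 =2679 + 3296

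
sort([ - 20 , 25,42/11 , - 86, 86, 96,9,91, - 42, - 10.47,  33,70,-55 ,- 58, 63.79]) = [ - 86 , - 58, - 55, - 42,-20, - 10.47,42/11,9, 25,  33, 63.79, 70,86, 91,96 ] 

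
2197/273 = 8 + 1/21=8.05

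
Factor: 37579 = 37579^1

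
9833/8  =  1229 + 1/8= 1229.12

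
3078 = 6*513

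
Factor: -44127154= -2^1*29^1*760813^1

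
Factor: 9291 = 3^1*19^1 * 163^1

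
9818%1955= 43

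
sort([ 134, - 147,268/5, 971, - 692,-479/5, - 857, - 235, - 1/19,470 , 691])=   [ - 857,-692 , - 235,  -  147, - 479/5 , - 1/19,268/5 , 134,  470, 691,  971] 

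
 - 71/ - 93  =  71/93 = 0.76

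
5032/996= 1258/249= 5.05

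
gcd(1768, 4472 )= 104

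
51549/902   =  57+ 135/902=57.15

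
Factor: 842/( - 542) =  - 421/271 = -271^( - 1)*421^1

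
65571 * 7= 458997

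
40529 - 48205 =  -7676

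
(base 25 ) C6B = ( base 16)1DED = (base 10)7661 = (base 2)1110111101101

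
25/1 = 25 = 25.00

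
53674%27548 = 26126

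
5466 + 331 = 5797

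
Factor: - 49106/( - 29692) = 43/26 = 2^ ( - 1)*13^( - 1 )*43^1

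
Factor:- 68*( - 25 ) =1700 = 2^2*5^2 * 17^1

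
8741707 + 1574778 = 10316485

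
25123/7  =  3589 = 3589.00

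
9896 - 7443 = 2453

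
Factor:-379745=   -  5^1*53^1*1433^1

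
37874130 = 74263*510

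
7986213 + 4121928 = 12108141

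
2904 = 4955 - 2051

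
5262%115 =87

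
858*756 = 648648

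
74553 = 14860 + 59693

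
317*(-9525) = -3019425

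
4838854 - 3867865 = 970989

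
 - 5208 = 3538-8746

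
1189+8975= 10164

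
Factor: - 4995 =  - 3^3*5^1*37^1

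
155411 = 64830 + 90581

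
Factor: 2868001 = 2868001^1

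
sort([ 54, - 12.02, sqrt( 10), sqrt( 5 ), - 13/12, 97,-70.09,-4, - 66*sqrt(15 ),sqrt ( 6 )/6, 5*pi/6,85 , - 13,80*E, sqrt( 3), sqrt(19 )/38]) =[ - 66*sqrt( 15 ),  -  70.09,-13, - 12.02, - 4,- 13/12,sqrt( 19)/38,sqrt(6) /6 , sqrt(3),  sqrt(5),5 *pi/6, sqrt(10), 54, 85, 97, 80*E]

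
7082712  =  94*75348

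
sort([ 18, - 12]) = [ - 12, 18]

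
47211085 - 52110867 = -4899782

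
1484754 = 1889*786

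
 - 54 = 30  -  84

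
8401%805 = 351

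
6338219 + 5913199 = 12251418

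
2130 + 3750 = 5880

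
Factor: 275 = 5^2* 11^1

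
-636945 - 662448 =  - 1299393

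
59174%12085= 10834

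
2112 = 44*48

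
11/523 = 11/523 = 0.02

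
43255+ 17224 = 60479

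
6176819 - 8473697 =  - 2296878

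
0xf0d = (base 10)3853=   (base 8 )7415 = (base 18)BG1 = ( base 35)353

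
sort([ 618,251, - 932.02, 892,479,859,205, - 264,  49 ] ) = [ - 932.02 , - 264,  49, 205 , 251,479, 618,859, 892] 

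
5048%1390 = 878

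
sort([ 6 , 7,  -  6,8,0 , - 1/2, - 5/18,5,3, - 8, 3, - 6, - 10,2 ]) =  [ - 10, - 8, - 6, - 6  , - 1/2, - 5/18,0,2,3, 3 , 5,6,  7 , 8]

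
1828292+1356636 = 3184928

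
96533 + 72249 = 168782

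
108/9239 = 108/9239 =0.01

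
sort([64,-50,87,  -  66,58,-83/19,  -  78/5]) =[ - 66,-50 ,-78/5, - 83/19, 58, 64, 87] 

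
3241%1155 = 931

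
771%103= 50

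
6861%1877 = 1230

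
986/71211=986/71211= 0.01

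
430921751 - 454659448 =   -  23737697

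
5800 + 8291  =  14091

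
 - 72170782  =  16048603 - 88219385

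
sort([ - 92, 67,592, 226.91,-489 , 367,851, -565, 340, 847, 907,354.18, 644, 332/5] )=[ - 565, - 489, - 92,  332/5, 67, 226.91,340, 354.18,367, 592 , 644, 847, 851, 907 ]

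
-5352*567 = -3034584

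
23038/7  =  23038/7 = 3291.14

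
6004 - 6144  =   - 140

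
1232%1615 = 1232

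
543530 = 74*7345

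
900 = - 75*( - 12 )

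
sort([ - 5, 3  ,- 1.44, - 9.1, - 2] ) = [ - 9.1, - 5, - 2,  -  1.44, 3 ] 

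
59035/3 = 19678+1/3 = 19678.33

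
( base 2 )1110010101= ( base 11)764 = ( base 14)497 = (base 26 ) 197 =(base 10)917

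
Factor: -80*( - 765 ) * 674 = 2^5*3^2*  5^2 * 17^1*337^1  =  41248800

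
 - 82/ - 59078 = 41/29539 = 0.00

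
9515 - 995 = 8520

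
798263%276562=245139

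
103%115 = 103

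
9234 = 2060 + 7174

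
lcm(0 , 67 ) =0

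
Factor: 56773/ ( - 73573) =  - 29^(  -  1)*43^( - 1)*59^( - 1) * 56773^1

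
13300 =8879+4421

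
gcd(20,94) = 2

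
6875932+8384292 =15260224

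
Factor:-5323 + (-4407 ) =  - 2^1 *5^1*7^1*139^1 =-  9730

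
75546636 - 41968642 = 33577994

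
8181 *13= 106353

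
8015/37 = 216  +  23/37=216.62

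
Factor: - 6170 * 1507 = -9298190  =  -2^1*5^1*11^1*137^1*617^1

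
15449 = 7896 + 7553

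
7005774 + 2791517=9797291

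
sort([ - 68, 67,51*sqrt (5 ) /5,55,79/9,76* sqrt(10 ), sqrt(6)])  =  [ - 68,sqrt( 6 ),79/9, 51*sqrt(5) /5,55 , 67, 76*sqrt (10)]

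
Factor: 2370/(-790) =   -  3 = - 3^1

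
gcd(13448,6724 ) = 6724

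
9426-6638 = 2788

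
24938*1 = 24938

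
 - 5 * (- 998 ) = 4990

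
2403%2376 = 27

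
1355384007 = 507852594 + 847531413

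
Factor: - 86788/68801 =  - 2^2 * 13^1 *107^(  -  1)*643^( - 1)*1669^1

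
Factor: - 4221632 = -2^6 * 65963^1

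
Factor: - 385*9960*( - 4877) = 18701344200 =2^3*3^1*5^2*7^1*11^1*83^1*4877^1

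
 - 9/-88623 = 1/9847 =0.00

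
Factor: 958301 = 67^1*14303^1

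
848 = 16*53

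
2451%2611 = 2451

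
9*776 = 6984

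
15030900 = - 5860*( - 2565 )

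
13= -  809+822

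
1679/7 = 239  +  6/7 =239.86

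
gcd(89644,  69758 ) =2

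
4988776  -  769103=4219673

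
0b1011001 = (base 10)89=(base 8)131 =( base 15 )5E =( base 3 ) 10022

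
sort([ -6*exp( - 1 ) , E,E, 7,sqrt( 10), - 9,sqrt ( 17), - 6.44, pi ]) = [ - 9,  -  6.44, - 6 * exp ( - 1),E,E,pi, sqrt(10 ),sqrt( 17),7]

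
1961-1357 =604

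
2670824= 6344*421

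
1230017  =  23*53479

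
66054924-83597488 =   -  17542564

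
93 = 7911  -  7818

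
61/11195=61/11195 = 0.01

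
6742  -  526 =6216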